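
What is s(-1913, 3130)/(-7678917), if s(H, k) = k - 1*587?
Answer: -2543/7678917 ≈ -0.00033117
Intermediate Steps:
s(H, k) = -587 + k (s(H, k) = k - 587 = -587 + k)
s(-1913, 3130)/(-7678917) = (-587 + 3130)/(-7678917) = 2543*(-1/7678917) = -2543/7678917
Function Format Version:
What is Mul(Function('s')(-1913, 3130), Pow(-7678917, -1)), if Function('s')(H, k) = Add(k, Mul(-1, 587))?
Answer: Rational(-2543, 7678917) ≈ -0.00033117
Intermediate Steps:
Function('s')(H, k) = Add(-587, k) (Function('s')(H, k) = Add(k, -587) = Add(-587, k))
Mul(Function('s')(-1913, 3130), Pow(-7678917, -1)) = Mul(Add(-587, 3130), Pow(-7678917, -1)) = Mul(2543, Rational(-1, 7678917)) = Rational(-2543, 7678917)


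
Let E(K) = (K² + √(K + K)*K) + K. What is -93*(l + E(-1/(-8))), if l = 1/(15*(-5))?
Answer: -28241/1600 ≈ -17.651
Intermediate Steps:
E(K) = K + K² + √2*K^(3/2) (E(K) = (K² + √(2*K)*K) + K = (K² + (√2*√K)*K) + K = (K² + √2*K^(3/2)) + K = K + K² + √2*K^(3/2))
l = -1/75 (l = 1/(-75) = -1/75 ≈ -0.013333)
-93*(l + E(-1/(-8))) = -93*(-1/75 + (-1/(-8) + (-1/(-8))² + √2*(-1/(-8))^(3/2))) = -93*(-1/75 + (-1*(-⅛) + (-1*(-⅛))² + √2*(-1*(-⅛))^(3/2))) = -93*(-1/75 + (⅛ + (⅛)² + √2*(⅛)^(3/2))) = -93*(-1/75 + (⅛ + 1/64 + √2*(√2/32))) = -93*(-1/75 + (⅛ + 1/64 + 1/16)) = -93*(-1/75 + 13/64) = -93*911/4800 = -28241/1600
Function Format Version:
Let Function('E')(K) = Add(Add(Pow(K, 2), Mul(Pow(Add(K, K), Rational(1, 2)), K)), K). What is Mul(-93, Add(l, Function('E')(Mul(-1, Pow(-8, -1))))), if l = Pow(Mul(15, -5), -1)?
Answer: Rational(-28241, 1600) ≈ -17.651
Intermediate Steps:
Function('E')(K) = Add(K, Pow(K, 2), Mul(Pow(2, Rational(1, 2)), Pow(K, Rational(3, 2)))) (Function('E')(K) = Add(Add(Pow(K, 2), Mul(Pow(Mul(2, K), Rational(1, 2)), K)), K) = Add(Add(Pow(K, 2), Mul(Mul(Pow(2, Rational(1, 2)), Pow(K, Rational(1, 2))), K)), K) = Add(Add(Pow(K, 2), Mul(Pow(2, Rational(1, 2)), Pow(K, Rational(3, 2)))), K) = Add(K, Pow(K, 2), Mul(Pow(2, Rational(1, 2)), Pow(K, Rational(3, 2)))))
l = Rational(-1, 75) (l = Pow(-75, -1) = Rational(-1, 75) ≈ -0.013333)
Mul(-93, Add(l, Function('E')(Mul(-1, Pow(-8, -1))))) = Mul(-93, Add(Rational(-1, 75), Add(Mul(-1, Pow(-8, -1)), Pow(Mul(-1, Pow(-8, -1)), 2), Mul(Pow(2, Rational(1, 2)), Pow(Mul(-1, Pow(-8, -1)), Rational(3, 2)))))) = Mul(-93, Add(Rational(-1, 75), Add(Mul(-1, Rational(-1, 8)), Pow(Mul(-1, Rational(-1, 8)), 2), Mul(Pow(2, Rational(1, 2)), Pow(Mul(-1, Rational(-1, 8)), Rational(3, 2)))))) = Mul(-93, Add(Rational(-1, 75), Add(Rational(1, 8), Pow(Rational(1, 8), 2), Mul(Pow(2, Rational(1, 2)), Pow(Rational(1, 8), Rational(3, 2)))))) = Mul(-93, Add(Rational(-1, 75), Add(Rational(1, 8), Rational(1, 64), Mul(Pow(2, Rational(1, 2)), Mul(Rational(1, 32), Pow(2, Rational(1, 2))))))) = Mul(-93, Add(Rational(-1, 75), Add(Rational(1, 8), Rational(1, 64), Rational(1, 16)))) = Mul(-93, Add(Rational(-1, 75), Rational(13, 64))) = Mul(-93, Rational(911, 4800)) = Rational(-28241, 1600)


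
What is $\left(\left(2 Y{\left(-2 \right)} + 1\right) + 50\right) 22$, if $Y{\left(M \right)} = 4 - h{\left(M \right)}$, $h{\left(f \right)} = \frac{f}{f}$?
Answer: $1254$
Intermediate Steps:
$h{\left(f \right)} = 1$
$Y{\left(M \right)} = 3$ ($Y{\left(M \right)} = 4 - 1 = 3$)
$\left(\left(2 Y{\left(-2 \right)} + 1\right) + 50\right) 22 = \left(\left(2 \cdot 3 + 1\right) + 50\right) 22 = \left(\left(6 + 1\right) + 50\right) 22 = \left(7 + 50\right) 22 = 57 \cdot 22 = 1254$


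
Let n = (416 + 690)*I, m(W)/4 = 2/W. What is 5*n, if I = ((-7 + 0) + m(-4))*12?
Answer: -597240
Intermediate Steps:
m(W) = 8/W (m(W) = 4*(2/W) = 8/W)
I = -108 (I = ((-7 + 0) + 8/(-4))*12 = (-7 + 8*(-¼))*12 = (-7 - 2)*12 = -9*12 = -108)
n = -119448 (n = (416 + 690)*(-108) = 1106*(-108) = -119448)
5*n = 5*(-119448) = -597240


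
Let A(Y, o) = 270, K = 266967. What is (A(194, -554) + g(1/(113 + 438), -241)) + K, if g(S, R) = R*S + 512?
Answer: 147529458/551 ≈ 2.6775e+5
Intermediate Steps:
g(S, R) = 512 + R*S
(A(194, -554) + g(1/(113 + 438), -241)) + K = (270 + (512 - 241/(113 + 438))) + 266967 = (270 + (512 - 241/551)) + 266967 = (270 + 281871/551) + 266967 = 430641/551 + 266967 = 147529458/551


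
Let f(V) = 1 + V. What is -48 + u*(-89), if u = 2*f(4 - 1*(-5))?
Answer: -1828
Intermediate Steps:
u = 20 (u = 2*(1 + (4 - 1*(-5))) = 2*(1 + (4 + 5)) = 2*(1 + 9) = 2*10 = 20)
-48 + u*(-89) = -48 + 20*(-89) = -48 - 1780 = -1828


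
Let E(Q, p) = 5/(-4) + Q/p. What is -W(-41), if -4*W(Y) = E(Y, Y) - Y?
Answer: 163/16 ≈ 10.188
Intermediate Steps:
E(Q, p) = -5/4 + Q/p (E(Q, p) = 5*(-¼) + Q/p = -5/4 + Q/p)
W(Y) = 1/16 + Y/4 (W(Y) = -((-5/4 + Y/Y) - Y)/4 = -((-5/4 + 1) - Y)/4 = -(-¼ - Y)/4 = 1/16 + Y/4)
-W(-41) = -(1/16 + (¼)*(-41)) = -(1/16 - 41/4) = -1*(-163/16) = 163/16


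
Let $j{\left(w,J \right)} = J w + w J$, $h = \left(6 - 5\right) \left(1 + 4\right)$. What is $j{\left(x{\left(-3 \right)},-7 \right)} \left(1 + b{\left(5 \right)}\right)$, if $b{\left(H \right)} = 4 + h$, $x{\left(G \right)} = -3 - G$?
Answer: $0$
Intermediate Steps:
$h = 5$ ($h = 1 \cdot 5 = 5$)
$b{\left(H \right)} = 9$ ($b{\left(H \right)} = 4 + 5 = 9$)
$j{\left(w,J \right)} = 2 J w$ ($j{\left(w,J \right)} = J w + J w = 2 J w$)
$j{\left(x{\left(-3 \right)},-7 \right)} \left(1 + b{\left(5 \right)}\right) = 2 \left(-7\right) \left(-3 - -3\right) \left(1 + 9\right) = 2 \left(-7\right) \left(-3 + 3\right) 10 = 2 \left(-7\right) 0 \cdot 10 = 0 \cdot 10 = 0$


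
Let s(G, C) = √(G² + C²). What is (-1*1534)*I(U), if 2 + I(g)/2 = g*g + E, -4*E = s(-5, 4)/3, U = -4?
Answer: -42952 + 767*√41/3 ≈ -41315.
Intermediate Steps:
s(G, C) = √(C² + G²)
E = -√41/12 (E = -√(4² + (-5)²)/(4*3) = -√(16 + 25)/(4*3) = -√41/(4*3) = -√41/12 ≈ -0.53359)
I(g) = -4 + 2*g² - √41/6 (I(g) = -4 + 2*(g*g - √41/12) = -4 + 2*(g² - √41/12) = -4 + (2*g² - √41/6) = -4 + 2*g² - √41/6)
(-1*1534)*I(U) = (-1*1534)*(-4 + 2*(-4)² - √41/6) = -1534*(-4 + 2*16 - √41/6) = -1534*(-4 + 32 - √41/6) = -1534*(28 - √41/6) = -42952 + 767*√41/3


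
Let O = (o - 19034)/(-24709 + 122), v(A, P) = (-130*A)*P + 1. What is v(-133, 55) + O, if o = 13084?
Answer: 23381038187/24587 ≈ 9.5095e+5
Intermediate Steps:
v(A, P) = 1 - 130*A*P (v(A, P) = -130*A*P + 1 = 1 - 130*A*P)
O = 5950/24587 (O = (13084 - 19034)/(-24709 + 122) = -5950/(-24587) = -5950*(-1/24587) = 5950/24587 ≈ 0.24200)
v(-133, 55) + O = (1 - 130*(-133)*55) + 5950/24587 = (1 + 950950) + 5950/24587 = 950951 + 5950/24587 = 23381038187/24587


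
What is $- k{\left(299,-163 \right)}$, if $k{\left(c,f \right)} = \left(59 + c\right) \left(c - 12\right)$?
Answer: $-102746$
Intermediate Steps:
$k{\left(c,f \right)} = \left(-12 + c\right) \left(59 + c\right)$ ($k{\left(c,f \right)} = \left(59 + c\right) \left(-12 + c\right) = \left(-12 + c\right) \left(59 + c\right)$)
$- k{\left(299,-163 \right)} = - (-708 + 299^{2} + 47 \cdot 299) = - (-708 + 89401 + 14053) = \left(-1\right) 102746 = -102746$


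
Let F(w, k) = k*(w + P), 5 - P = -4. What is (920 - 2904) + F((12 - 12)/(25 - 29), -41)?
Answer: -2353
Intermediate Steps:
P = 9 (P = 5 - 1*(-4) = 5 + 4 = 9)
F(w, k) = k*(9 + w) (F(w, k) = k*(w + 9) = k*(9 + w))
(920 - 2904) + F((12 - 12)/(25 - 29), -41) = (920 - 2904) - 41*(9 + (12 - 12)/(25 - 29)) = -1984 - 41*(9 + 0/(-4)) = -1984 - 41*(9 + 0*(-¼)) = -1984 - 41*(9 + 0) = -1984 - 41*9 = -1984 - 369 = -2353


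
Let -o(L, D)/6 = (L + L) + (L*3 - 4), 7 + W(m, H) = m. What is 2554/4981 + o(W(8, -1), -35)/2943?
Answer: 2495512/4886361 ≈ 0.51071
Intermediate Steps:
W(m, H) = -7 + m
o(L, D) = 24 - 30*L (o(L, D) = -6*((L + L) + (L*3 - 4)) = -6*(2*L + (3*L - 4)) = -6*(2*L + (-4 + 3*L)) = -6*(-4 + 5*L) = 24 - 30*L)
2554/4981 + o(W(8, -1), -35)/2943 = 2554/4981 + (24 - 30*(-7 + 8))/2943 = 2554*(1/4981) + (24 - 30*1)*(1/2943) = 2554/4981 + (24 - 30)*(1/2943) = 2554/4981 - 6*1/2943 = 2554/4981 - 2/981 = 2495512/4886361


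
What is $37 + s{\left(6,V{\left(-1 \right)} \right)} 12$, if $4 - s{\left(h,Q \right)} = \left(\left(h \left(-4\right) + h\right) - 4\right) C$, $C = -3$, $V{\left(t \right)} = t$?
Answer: $-707$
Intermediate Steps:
$s{\left(h,Q \right)} = -8 - 9 h$ ($s{\left(h,Q \right)} = 4 - \left(\left(h \left(-4\right) + h\right) - 4\right) \left(-3\right) = 4 - \left(\left(- 4 h + h\right) - 4\right) \left(-3\right) = 4 - \left(- 3 h - 4\right) \left(-3\right) = 4 - \left(-4 - 3 h\right) \left(-3\right) = 4 - \left(12 + 9 h\right) = -8 - 9 h$)
$37 + s{\left(6,V{\left(-1 \right)} \right)} 12 = 37 + \left(-8 - 54\right) 12 = 37 - 744 = -707$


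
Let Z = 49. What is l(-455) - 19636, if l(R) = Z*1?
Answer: -19587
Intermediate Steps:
l(R) = 49 (l(R) = 49*1 = 49)
l(-455) - 19636 = 49 - 19636 = -19587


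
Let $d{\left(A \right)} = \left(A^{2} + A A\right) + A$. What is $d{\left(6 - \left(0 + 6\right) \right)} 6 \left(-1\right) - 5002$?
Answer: $-5002$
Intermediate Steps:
$d{\left(A \right)} = A + 2 A^{2}$ ($d{\left(A \right)} = \left(A^{2} + A^{2}\right) + A = 2 A^{2} + A = A + 2 A^{2}$)
$d{\left(6 - \left(0 + 6\right) \right)} 6 \left(-1\right) - 5002 = \left(6 - \left(0 + 6\right)\right) \left(1 + 2 \left(6 - \left(0 + 6\right)\right)\right) 6 \left(-1\right) - 5002 = \left(6 - 6\right) \left(1 + 2 \left(6 - 6\right)\right) 6 \left(-1\right) - 5002 = 0 \left(1 + 2 \cdot 0\right) 6 \left(-1\right) - 5002 = 0 \left(1 + 0\right) 6 \left(-1\right) - 5002 = 0 \cdot 1 \cdot 6 \left(-1\right) - 5002 = 0 \cdot 6 \left(-1\right) - 5002 = 0 \left(-1\right) - 5002 = 0 - 5002 = -5002$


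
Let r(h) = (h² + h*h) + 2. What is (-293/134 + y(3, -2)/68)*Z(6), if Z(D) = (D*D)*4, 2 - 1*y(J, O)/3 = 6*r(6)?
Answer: -209232/67 ≈ -3122.9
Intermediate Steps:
r(h) = 2 + 2*h² (r(h) = (h² + h²) + 2 = 2*h² + 2 = 2 + 2*h²)
y(J, O) = -1326 (y(J, O) = 6 - 18*(2 + 2*6²) = 6 - 18*(2 + 2*36) = 6 - 18*(2 + 72) = 6 - 18*74 = 6 - 3*444 = 6 - 1332 = -1326)
Z(D) = 4*D² (Z(D) = D²*4 = 4*D²)
(-293/134 + y(3, -2)/68)*Z(6) = (-293/134 - 1326/68)*(4*6²) = (-293*1/134 - 1326*1/68)*(4*36) = (-293/134 - 39/2)*144 = -1453/67*144 = -209232/67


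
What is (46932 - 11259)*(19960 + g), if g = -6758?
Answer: 470954946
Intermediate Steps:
(46932 - 11259)*(19960 + g) = (46932 - 11259)*(19960 - 6758) = 35673*13202 = 470954946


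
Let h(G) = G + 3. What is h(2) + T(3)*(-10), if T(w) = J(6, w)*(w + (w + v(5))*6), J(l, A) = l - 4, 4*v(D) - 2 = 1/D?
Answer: -481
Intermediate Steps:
v(D) = 1/2 + 1/(4*D)
J(l, A) = -4 + l
T(w) = 33/5 + 14*w (T(w) = (-4 + 6)*(w + (w + (1/4)*(1 + 2*5)/5)*6) = 2*(w + (w + (1/4)*(1/5)*(1 + 10))*6) = 2*(w + (w + (1/4)*(1/5)*11)*6) = 2*(w + (w + 11/20)*6) = 2*(w + (11/20 + w)*6) = 2*(w + (33/10 + 6*w)) = 2*(33/10 + 7*w) = 33/5 + 14*w)
h(G) = 3 + G
h(2) + T(3)*(-10) = (3 + 2) + (33/5 + 14*3)*(-10) = 5 + (33/5 + 42)*(-10) = 5 + (243/5)*(-10) = 5 - 486 = -481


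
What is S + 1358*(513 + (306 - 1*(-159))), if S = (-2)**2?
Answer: 1328128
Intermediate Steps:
S = 4
S + 1358*(513 + (306 - 1*(-159))) = 4 + 1358*(513 + (306 - 1*(-159))) = 4 + 1358*(513 + (306 + 159)) = 4 + 1358*(513 + 465) = 4 + 1358*978 = 4 + 1328124 = 1328128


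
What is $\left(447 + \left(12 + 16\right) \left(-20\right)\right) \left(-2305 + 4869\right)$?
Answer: $-289732$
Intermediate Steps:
$\left(447 + \left(12 + 16\right) \left(-20\right)\right) \left(-2305 + 4869\right) = \left(447 + 28 \left(-20\right)\right) 2564 = \left(447 - 560\right) 2564 = \left(-113\right) 2564 = -289732$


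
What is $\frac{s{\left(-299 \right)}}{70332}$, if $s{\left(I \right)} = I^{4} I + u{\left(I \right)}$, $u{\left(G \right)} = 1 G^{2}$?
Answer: $- \frac{1194884506049}{35166} \approx -3.3978 \cdot 10^{7}$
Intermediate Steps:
$u{\left(G \right)} = G^{2}$
$s{\left(I \right)} = I^{2} + I^{5}$ ($s{\left(I \right)} = I^{4} I + I^{2} = I^{5} + I^{2} = I^{2} + I^{5}$)
$\frac{s{\left(-299 \right)}}{70332} = \frac{\left(-299\right)^{2} + \left(-299\right)^{5}}{70332} = \left(89401 - 2389769101499\right) \frac{1}{70332} = \left(-2389769012098\right) \frac{1}{70332} = - \frac{1194884506049}{35166}$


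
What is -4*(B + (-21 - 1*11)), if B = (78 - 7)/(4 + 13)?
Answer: 1892/17 ≈ 111.29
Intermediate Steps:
B = 71/17 ≈ 4.1765
-4*(B + (-21 - 1*11)) = -4*(71/17 + (-21 - 1*11)) = -4*(71/17 + (-21 - 11)) = -4*(71/17 - 32) = -4*(-473/17) = 1892/17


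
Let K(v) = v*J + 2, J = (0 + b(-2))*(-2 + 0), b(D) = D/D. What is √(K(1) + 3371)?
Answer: √3371 ≈ 58.060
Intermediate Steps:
b(D) = 1
J = -2 (J = (0 + 1)*(-2 + 0) = 1*(-2) = -2)
K(v) = 2 - 2*v (K(v) = v*(-2) + 2 = -2*v + 2 = 2 - 2*v)
√(K(1) + 3371) = √((2 - 2*1) + 3371) = √((2 - 2) + 3371) = √(0 + 3371) = √3371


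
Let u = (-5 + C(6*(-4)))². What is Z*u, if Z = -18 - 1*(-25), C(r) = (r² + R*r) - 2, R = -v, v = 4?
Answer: 3095575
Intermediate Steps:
R = -4 (R = -1*4 = -4)
C(r) = -2 + r² - 4*r (C(r) = (r² - 4*r) - 2 = -2 + r² - 4*r)
Z = 7 (Z = -18 + 25 = 7)
u = 442225 (u = (-5 + (-2 + (6*(-4))² - 24*(-4)))² = (-5 + (-2 + (-24)² - 4*(-24)))² = (-5 + (-2 + 576 + 96))² = (-5 + 670)² = 665² = 442225)
Z*u = 7*442225 = 3095575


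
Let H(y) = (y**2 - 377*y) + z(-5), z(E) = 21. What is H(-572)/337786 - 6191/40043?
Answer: 19646069381/13525964798 ≈ 1.4525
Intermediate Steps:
H(y) = 21 + y**2 - 377*y (H(y) = (y**2 - 377*y) + 21 = 21 + y**2 - 377*y)
H(-572)/337786 - 6191/40043 = (21 + (-572)**2 - 377*(-572))/337786 - 6191/40043 = (21 + 327184 + 215644)*(1/337786) - 6191*1/40043 = 542849*(1/337786) - 6191/40043 = 542849/337786 - 6191/40043 = 19646069381/13525964798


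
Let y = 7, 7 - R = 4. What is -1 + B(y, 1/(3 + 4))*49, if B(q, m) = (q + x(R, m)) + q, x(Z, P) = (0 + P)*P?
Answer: 686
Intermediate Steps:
R = 3 (R = 7 - 1*4 = 7 - 4 = 3)
x(Z, P) = P² (x(Z, P) = P*P = P²)
B(q, m) = m² + 2*q (B(q, m) = (q + m²) + q = m² + 2*q)
-1 + B(y, 1/(3 + 4))*49 = -1 + ((1/(3 + 4))² + 2*7)*49 = -1 + ((1/7)² + 14)*49 = -1 + ((⅐)² + 14)*49 = -1 + (1/49 + 14)*49 = -1 + (687/49)*49 = -1 + 687 = 686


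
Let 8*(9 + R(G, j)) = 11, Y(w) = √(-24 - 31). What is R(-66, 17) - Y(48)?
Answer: -61/8 - I*√55 ≈ -7.625 - 7.4162*I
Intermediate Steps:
Y(w) = I*√55 (Y(w) = √(-55) = I*√55)
R(G, j) = -61/8 (R(G, j) = -9 + (⅛)*11 = -9 + 11/8 = -61/8)
R(-66, 17) - Y(48) = -61/8 - I*√55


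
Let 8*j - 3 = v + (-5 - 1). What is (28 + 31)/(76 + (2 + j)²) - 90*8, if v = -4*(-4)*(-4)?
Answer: -5371024/7465 ≈ -719.49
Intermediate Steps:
v = -64 (v = 16*(-4) = -64)
j = -67/8 (j = 3/8 + (-64 + (-5 - 1))/8 = 3/8 + (-64 - 6)/8 = 3/8 + (⅛)*(-70) = 3/8 - 35/4 = -67/8 ≈ -8.3750)
(28 + 31)/(76 + (2 + j)²) - 90*8 = (28 + 31)/(76 + (2 - 67/8)²) - 90*8 = 59/(76 + (-51/8)²) - 720 = 59/(76 + 2601/64) - 720 = 59/(7465/64) - 720 = 59*(64/7465) - 720 = 3776/7465 - 720 = -5371024/7465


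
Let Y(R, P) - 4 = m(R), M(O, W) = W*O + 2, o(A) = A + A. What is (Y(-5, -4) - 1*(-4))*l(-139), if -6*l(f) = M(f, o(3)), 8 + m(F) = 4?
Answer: 1664/3 ≈ 554.67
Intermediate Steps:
m(F) = -4 (m(F) = -8 + 4 = -4)
o(A) = 2*A
M(O, W) = 2 + O*W (M(O, W) = O*W + 2 = 2 + O*W)
l(f) = -1/3 - f (l(f) = -(2 + f*(2*3))/6 = -(2 + f*6)/6 = -(2 + 6*f)/6 = -1/3 - f)
Y(R, P) = 0 (Y(R, P) = 4 - 4 = 0)
(Y(-5, -4) - 1*(-4))*l(-139) = (0 - 1*(-4))*(-1/3 - 1*(-139)) = (0 + 4)*(-1/3 + 139) = 4*(416/3) = 1664/3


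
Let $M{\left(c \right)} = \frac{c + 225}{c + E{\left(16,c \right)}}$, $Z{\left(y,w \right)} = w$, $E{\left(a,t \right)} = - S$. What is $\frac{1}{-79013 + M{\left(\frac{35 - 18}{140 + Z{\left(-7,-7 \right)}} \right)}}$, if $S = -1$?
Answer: $- \frac{75}{5911004} \approx -1.2688 \cdot 10^{-5}$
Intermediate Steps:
$E{\left(a,t \right)} = 1$ ($E{\left(a,t \right)} = \left(-1\right) \left(-1\right) = 1$)
$M{\left(c \right)} = \frac{225 + c}{1 + c}$ ($M{\left(c \right)} = \frac{c + 225}{c + 1} = \frac{225 + c}{1 + c}$)
$\frac{1}{-79013 + M{\left(\frac{35 - 18}{140 + Z{\left(-7,-7 \right)}} \right)}} = \frac{1}{-79013 + \frac{225 + \frac{35 - 18}{140 - 7}}{1 + \frac{35 - 18}{140 - 7}}} = \frac{1}{-79013 + \frac{225 + \frac{17}{133}}{1 + \frac{17}{133}}} = \frac{1}{-79013 + \frac{1}{\frac{150}{133}} \cdot \frac{29942}{133}} = \frac{1}{-79013 + \frac{133}{150} \cdot \frac{29942}{133}} = \frac{1}{-79013 + \frac{14971}{75}} = \frac{1}{- \frac{5911004}{75}} = - \frac{75}{5911004}$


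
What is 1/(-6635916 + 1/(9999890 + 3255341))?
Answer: -13255231/87960599476595 ≈ -1.5070e-7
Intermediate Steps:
1/(-6635916 + 1/(9999890 + 3255341)) = 1/(-6635916 + 1/13255231) = 1/(-87960599476595/13255231) = -13255231/87960599476595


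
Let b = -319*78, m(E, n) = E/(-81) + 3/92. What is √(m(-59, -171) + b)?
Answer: I*√4264544839/414 ≈ 157.74*I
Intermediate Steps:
m(E, n) = 3/92 - E/81 (m(E, n) = E*(-1/81) + 3*(1/92) = -E/81 + 3/92 = 3/92 - E/81)
b = -24882
√(m(-59, -171) + b) = √((3/92 - 1/81*(-59)) - 24882) = √((3/92 + 59/81) - 24882) = √(5671/7452 - 24882) = √(-185414993/7452) = I*√4264544839/414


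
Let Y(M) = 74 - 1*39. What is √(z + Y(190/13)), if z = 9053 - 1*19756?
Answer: 2*I*√2667 ≈ 103.29*I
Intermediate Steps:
Y(M) = 35 (Y(M) = 74 - 39 = 35)
z = -10703 (z = 9053 - 19756 = -10703)
√(z + Y(190/13)) = √(-10703 + 35) = √(-10668) = 2*I*√2667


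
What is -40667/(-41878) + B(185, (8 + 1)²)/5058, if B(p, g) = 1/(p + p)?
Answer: 38053352849/39186500940 ≈ 0.97108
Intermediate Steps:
B(p, g) = 1/(2*p)
-40667/(-41878) + B(185, (8 + 1)²)/5058 = -40667/(-41878) + ((½)/185)/5058 = -40667*(-1/41878) + ((½)*(1/185))*(1/5058) = 40667/41878 + (1/370)*(1/5058) = 40667/41878 + 1/1871460 = 38053352849/39186500940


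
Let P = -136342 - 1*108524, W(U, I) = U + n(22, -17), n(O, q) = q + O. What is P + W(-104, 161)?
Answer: -244965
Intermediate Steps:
n(O, q) = O + q
W(U, I) = 5 + U (W(U, I) = U + (22 - 17) = U + 5 = 5 + U)
P = -244866 (P = -136342 - 108524 = -244866)
P + W(-104, 161) = -244866 + (5 - 104) = -244866 - 99 = -244965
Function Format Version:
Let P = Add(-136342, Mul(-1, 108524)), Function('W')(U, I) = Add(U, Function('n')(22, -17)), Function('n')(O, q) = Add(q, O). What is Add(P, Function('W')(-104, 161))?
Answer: -244965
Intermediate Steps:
Function('n')(O, q) = Add(O, q)
Function('W')(U, I) = Add(5, U) (Function('W')(U, I) = Add(U, Add(22, -17)) = Add(U, 5) = Add(5, U))
P = -244866 (P = Add(-136342, -108524) = -244866)
Add(P, Function('W')(-104, 161)) = Add(-244866, Add(5, -104)) = Add(-244866, -99) = -244965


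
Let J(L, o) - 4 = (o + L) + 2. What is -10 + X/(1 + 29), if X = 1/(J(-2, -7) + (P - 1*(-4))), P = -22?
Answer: -6301/630 ≈ -10.002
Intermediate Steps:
J(L, o) = 6 + L + o (J(L, o) = 4 + ((o + L) + 2) = 4 + ((L + o) + 2) = 4 + (2 + L + o) = 6 + L + o)
X = -1/21 (X = 1/((6 - 2 - 7) + (-22 - 1*(-4))) = 1/(-3 + (-22 + 4)) = 1/(-3 - 18) = 1/(-21) = -1/21 ≈ -0.047619)
-10 + X/(1 + 29) = -10 - 1/21/(1 + 29) = -10 - 1/21/30 = -10 + (1/30)*(-1/21) = -10 - 1/630 = -6301/630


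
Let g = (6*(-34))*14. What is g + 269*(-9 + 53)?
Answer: 8980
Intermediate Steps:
g = -2856 (g = -204*14 = -2856)
g + 269*(-9 + 53) = -2856 + 269*(-9 + 53) = -2856 + 269*44 = -2856 + 11836 = 8980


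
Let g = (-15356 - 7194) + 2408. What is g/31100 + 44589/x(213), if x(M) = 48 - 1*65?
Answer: -693530157/264350 ≈ -2623.5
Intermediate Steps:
x(M) = -17 (x(M) = 48 - 65 = -17)
g = -20142 (g = -22550 + 2408 = -20142)
g/31100 + 44589/x(213) = -20142/31100 + 44589/(-17) = -20142*1/31100 + 44589*(-1/17) = -10071/15550 - 44589/17 = -693530157/264350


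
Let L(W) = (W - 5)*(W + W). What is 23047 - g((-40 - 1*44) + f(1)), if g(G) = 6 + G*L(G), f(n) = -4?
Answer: 1463425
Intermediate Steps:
L(W) = 2*W*(-5 + W) (L(W) = (-5 + W)*(2*W) = 2*W*(-5 + W))
g(G) = 6 + 2*G²*(-5 + G) (g(G) = 6 + G*(2*G*(-5 + G)) = 6 + 2*G²*(-5 + G))
23047 - g((-40 - 1*44) + f(1)) = 23047 - (6 + 2*((-40 - 1*44) - 4)²*(-5 + ((-40 - 1*44) - 4))) = 23047 - (6 + 2*((-40 - 44) - 4)²*(-5 + ((-40 - 44) - 4))) = 23047 - (6 + 2*(-84 - 4)²*(-5 + (-84 - 4))) = 23047 - (6 + 2*(-88)²*(-5 - 88)) = 23047 - (6 + 2*7744*(-93)) = 23047 - (6 - 1440384) = 23047 - 1*(-1440378) = 23047 + 1440378 = 1463425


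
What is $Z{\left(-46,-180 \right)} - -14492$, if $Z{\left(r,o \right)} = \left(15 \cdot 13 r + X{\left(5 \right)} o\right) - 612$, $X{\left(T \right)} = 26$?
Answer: $230$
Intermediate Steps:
$Z{\left(r,o \right)} = -612 + 26 o + 195 r$ ($Z{\left(r,o \right)} = \left(15 \cdot 13 r + 26 o\right) - 612 = \left(195 r + 26 o\right) - 612 = \left(26 o + 195 r\right) - 612 = -612 + 26 o + 195 r$)
$Z{\left(-46,-180 \right)} - -14492 = \left(-612 + 26 \left(-180\right) + 195 \left(-46\right)\right) - -14492 = \left(-612 - 4680 - 8970\right) + 14492 = -14262 + 14492 = 230$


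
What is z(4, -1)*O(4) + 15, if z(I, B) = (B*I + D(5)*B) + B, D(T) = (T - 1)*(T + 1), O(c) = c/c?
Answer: -14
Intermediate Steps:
O(c) = 1
D(T) = (1 + T)*(-1 + T) (D(T) = (-1 + T)*(1 + T) = (1 + T)*(-1 + T))
z(I, B) = 25*B + B*I (z(I, B) = (B*I + (-1 + 5**2)*B) + B = (B*I + (-1 + 25)*B) + B = (B*I + 24*B) + B = (24*B + B*I) + B = 25*B + B*I)
z(4, -1)*O(4) + 15 = -(25 + 4)*1 + 15 = -1*29*1 + 15 = -29*1 + 15 = -29 + 15 = -14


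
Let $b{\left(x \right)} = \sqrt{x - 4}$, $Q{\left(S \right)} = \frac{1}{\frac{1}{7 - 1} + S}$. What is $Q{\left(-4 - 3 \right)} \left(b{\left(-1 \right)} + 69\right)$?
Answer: $- \frac{414}{41} - \frac{6 i \sqrt{5}}{41} \approx -10.098 - 0.32723 i$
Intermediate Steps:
$Q{\left(S \right)} = \frac{1}{\frac{1}{6} + S}$
$b{\left(x \right)} = \sqrt{-4 + x}$
$Q{\left(-4 - 3 \right)} \left(b{\left(-1 \right)} + 69\right) = \frac{6}{1 + 6 \left(-4 - 3\right)} \left(\sqrt{-4 - 1} + 69\right) = \frac{6}{1 + 6 \left(-7\right)} \left(\sqrt{-5} + 69\right) = \frac{6}{1 - 42} \left(i \sqrt{5} + 69\right) = \frac{6}{-41} \left(69 + i \sqrt{5}\right) = 6 \left(- \frac{1}{41}\right) \left(69 + i \sqrt{5}\right) = - \frac{6 \left(69 + i \sqrt{5}\right)}{41} = - \frac{414}{41} - \frac{6 i \sqrt{5}}{41}$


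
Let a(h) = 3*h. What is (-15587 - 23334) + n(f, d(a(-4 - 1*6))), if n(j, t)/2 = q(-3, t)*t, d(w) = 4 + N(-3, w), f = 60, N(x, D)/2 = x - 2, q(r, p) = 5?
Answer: -38981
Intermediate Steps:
N(x, D) = -4 + 2*x (N(x, D) = 2*(x - 2) = 2*(-2 + x) = -4 + 2*x)
d(w) = -6 (d(w) = 4 + (-4 + 2*(-3)) = 4 + (-4 - 6) = 4 - 10 = -6)
n(j, t) = 10*t (n(j, t) = 2*(5*t) = 10*t)
(-15587 - 23334) + n(f, d(a(-4 - 1*6))) = (-15587 - 23334) + 10*(-6) = -38921 - 60 = -38981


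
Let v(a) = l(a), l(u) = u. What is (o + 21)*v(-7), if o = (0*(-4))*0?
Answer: -147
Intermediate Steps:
v(a) = a
o = 0 (o = 0*0 = 0)
(o + 21)*v(-7) = (0 + 21)*(-7) = 21*(-7) = -147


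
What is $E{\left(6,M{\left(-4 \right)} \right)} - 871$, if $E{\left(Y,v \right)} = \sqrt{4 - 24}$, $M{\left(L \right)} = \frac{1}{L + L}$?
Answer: $-871 + 2 i \sqrt{5} \approx -871.0 + 4.4721 i$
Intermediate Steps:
$M{\left(L \right)} = \frac{1}{2 L}$
$E{\left(Y,v \right)} = 2 i \sqrt{5}$ ($E{\left(Y,v \right)} = \sqrt{-20} = 2 i \sqrt{5}$)
$E{\left(6,M{\left(-4 \right)} \right)} - 871 = 2 i \sqrt{5} - 871 = -871 + 2 i \sqrt{5}$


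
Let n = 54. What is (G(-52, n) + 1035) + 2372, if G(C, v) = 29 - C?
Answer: 3488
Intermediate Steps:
(G(-52, n) + 1035) + 2372 = ((29 - 1*(-52)) + 1035) + 2372 = ((29 + 52) + 1035) + 2372 = (81 + 1035) + 2372 = 1116 + 2372 = 3488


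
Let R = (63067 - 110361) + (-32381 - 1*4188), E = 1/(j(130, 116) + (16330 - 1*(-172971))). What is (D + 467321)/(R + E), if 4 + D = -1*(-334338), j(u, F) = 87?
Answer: -151823837140/15882645843 ≈ -9.5591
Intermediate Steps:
D = 334334 (D = -4 - 1*(-334338) = -4 + 334338 = 334334)
E = 1/189388 (E = 1/(87 + (16330 - 1*(-172971))) = 1/(87 + (16330 + 172971)) = 1/(87 + 189301) = 1/189388 ≈ 5.2802e-6)
R = -83863 (R = -47294 + (-32381 - 4188) = -47294 - 36569 = -83863)
(D + 467321)/(R + E) = (334334 + 467321)/(-83863 + 1/189388) = 801655/(-15882645843/189388) = 801655*(-189388/15882645843) = -151823837140/15882645843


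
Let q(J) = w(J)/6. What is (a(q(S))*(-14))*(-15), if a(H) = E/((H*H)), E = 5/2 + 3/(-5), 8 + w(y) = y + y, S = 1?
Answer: 399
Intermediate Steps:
w(y) = -8 + 2*y (w(y) = -8 + (y + y) = -8 + 2*y)
E = 19/10 (E = 5*(½) + 3*(-⅕) = 5/2 - ⅗ = 19/10 ≈ 1.9000)
q(J) = -4/3 + J/3 (q(J) = (-8 + 2*J)/6 = (-8 + 2*J)*(⅙) = -4/3 + J/3)
a(H) = 19/(10*H²) (a(H) = 19/(10*((H*H))) = 19/(10*(H²)) = 19/(10*H²))
(a(q(S))*(-14))*(-15) = ((19/(10*(-4/3 + (⅓)*1)²))*(-14))*(-15) = ((19/(10*(-4/3 + ⅓)²))*(-14))*(-15) = (((19/10)/(-1)²)*(-14))*(-15) = (((19/10)*1)*(-14))*(-15) = ((19/10)*(-14))*(-15) = -133/5*(-15) = 399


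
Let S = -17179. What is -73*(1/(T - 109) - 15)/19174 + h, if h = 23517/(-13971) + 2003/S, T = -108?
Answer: -290054580592676/166435735226537 ≈ -1.7427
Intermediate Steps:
h = -143994152/80002603 (h = 23517/(-13971) + 2003/(-17179) = 23517*(-1/13971) + 2003*(-1/17179) = -7839/4657 - 2003/17179 = -143994152/80002603 ≈ -1.7999)
-73*(1/(T - 109) - 15)/19174 + h = -73*(1/(-108 - 109) - 15)/19174 - 143994152/80002603 = -73*(1/(-217) - 15)*(1/19174) - 143994152/80002603 = -73*(-1/217 - 15)*(1/19174) - 143994152/80002603 = -73*(-3256/217)*(1/19174) - 143994152/80002603 = (237688/217)*(1/19174) - 143994152/80002603 = 118844/2080379 - 143994152/80002603 = -290054580592676/166435735226537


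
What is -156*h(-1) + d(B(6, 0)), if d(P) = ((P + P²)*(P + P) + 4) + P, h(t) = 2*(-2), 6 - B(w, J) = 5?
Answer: 633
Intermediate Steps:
B(w, J) = 1 (B(w, J) = 6 - 1*5 = 6 - 5 = 1)
h(t) = -4
d(P) = 4 + P + 2*P*(P + P²) (d(P) = ((P + P²)*(2*P) + 4) + P = (2*P*(P + P²) + 4) + P = (4 + 2*P*(P + P²)) + P = 4 + P + 2*P*(P + P²))
-156*h(-1) + d(B(6, 0)) = -156*(-4) + (4 + 1 + 2*1² + 2*1³) = 624 + (4 + 1 + 2*1 + 2*1) = 624 + (4 + 1 + 2 + 2) = 624 + 9 = 633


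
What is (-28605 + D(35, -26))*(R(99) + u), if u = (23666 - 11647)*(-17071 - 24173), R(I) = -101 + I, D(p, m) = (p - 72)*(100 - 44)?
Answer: 15206945918926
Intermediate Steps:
D(p, m) = -4032 + 56*p (D(p, m) = (-72 + p)*56 = -4032 + 56*p)
u = -495711636 (u = 12019*(-41244) = -495711636)
(-28605 + D(35, -26))*(R(99) + u) = (-28605 + (-4032 + 56*35))*((-101 + 99) - 495711636) = (-28605 + (-4032 + 1960))*(-2 - 495711636) = (-28605 - 2072)*(-495711638) = -30677*(-495711638) = 15206945918926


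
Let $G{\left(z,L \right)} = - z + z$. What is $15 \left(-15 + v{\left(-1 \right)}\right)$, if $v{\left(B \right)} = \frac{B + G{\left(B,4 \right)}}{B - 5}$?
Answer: $- \frac{445}{2} \approx -222.5$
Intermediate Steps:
$G{\left(z,L \right)} = 0$
$v{\left(B \right)} = \frac{B}{-5 + B}$ ($v{\left(B \right)} = \frac{B + 0}{B - 5} = \frac{B}{-5 + B}$)
$15 \left(-15 + v{\left(-1 \right)}\right) = 15 \left(-15 - \frac{1}{-5 - 1}\right) = 15 \left(-15 - \frac{1}{-6}\right) = 15 \left(-15 - - \frac{1}{6}\right) = 15 \left(-15 + \frac{1}{6}\right) = 15 \left(- \frac{89}{6}\right) = - \frac{445}{2}$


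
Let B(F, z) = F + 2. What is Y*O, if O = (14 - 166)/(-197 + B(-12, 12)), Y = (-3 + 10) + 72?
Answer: 12008/207 ≈ 58.010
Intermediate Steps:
B(F, z) = 2 + F
Y = 79 (Y = 7 + 72 = 79)
O = 152/207 (O = (14 - 166)/(-197 + (2 - 12)) = -152/(-197 - 10) = -152/(-207) = -152*(-1/207) = 152/207 ≈ 0.73430)
Y*O = 79*(152/207) = 12008/207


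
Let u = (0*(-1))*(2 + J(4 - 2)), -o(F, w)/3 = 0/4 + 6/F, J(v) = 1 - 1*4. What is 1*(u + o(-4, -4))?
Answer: 9/2 ≈ 4.5000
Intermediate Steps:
J(v) = -3 (J(v) = 1 - 4 = -3)
o(F, w) = -18/F (o(F, w) = -3*(0/4 + 6/F) = -3*(0*(¼) + 6/F) = -3*(0 + 6/F) = -18/F)
u = 0 (u = (0*(-1))*(2 - 3) = 0*(-1) = 0)
1*(u + o(-4, -4)) = 1*(0 - 18/(-4)) = 1*(0 - 18*(-¼)) = 1*(0 + 9/2) = 1*(9/2) = 9/2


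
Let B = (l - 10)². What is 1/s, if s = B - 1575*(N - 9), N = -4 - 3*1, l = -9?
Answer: 1/25561 ≈ 3.9122e-5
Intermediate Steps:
N = -7 (N = -4 - 3 = -7)
B = 361 (B = (-9 - 10)² = (-19)² = 361)
s = 25561 (s = 361 - 1575*(-7 - 9) = 361 - 1575*(-16) = 361 - 315*(-80) = 361 + 25200 = 25561)
1/s = 1/25561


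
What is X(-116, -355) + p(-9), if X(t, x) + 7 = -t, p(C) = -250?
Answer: -141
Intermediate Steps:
X(t, x) = -7 - t
X(-116, -355) + p(-9) = (-7 - 1*(-116)) - 250 = (-7 + 116) - 250 = 109 - 250 = -141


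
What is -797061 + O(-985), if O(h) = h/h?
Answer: -797060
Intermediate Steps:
O(h) = 1
-797061 + O(-985) = -797061 + 1 = -797060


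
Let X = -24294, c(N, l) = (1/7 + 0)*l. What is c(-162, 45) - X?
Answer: 170103/7 ≈ 24300.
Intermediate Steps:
c(N, l) = l/7 (c(N, l) = (⅐ + 0)*l = l/7)
c(-162, 45) - X = (⅐)*45 - 1*(-24294) = 45/7 + 24294 = 170103/7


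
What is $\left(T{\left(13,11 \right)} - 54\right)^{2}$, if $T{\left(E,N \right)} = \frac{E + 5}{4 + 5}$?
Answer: $2704$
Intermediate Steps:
$T{\left(E,N \right)} = \frac{5}{9} + \frac{E}{9}$ ($T{\left(E,N \right)} = \frac{5 + E}{9} = \left(5 + E\right) \frac{1}{9} = \frac{5}{9} + \frac{E}{9}$)
$\left(T{\left(13,11 \right)} - 54\right)^{2} = \left(\left(\frac{5}{9} + \frac{1}{9} \cdot 13\right) - 54\right)^{2} = \left(\left(\frac{5}{9} + \frac{13}{9}\right) - 54\right)^{2} = \left(2 - 54\right)^{2} = \left(-52\right)^{2} = 2704$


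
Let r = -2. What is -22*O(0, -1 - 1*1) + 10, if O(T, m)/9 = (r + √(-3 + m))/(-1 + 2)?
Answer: 406 - 198*I*√5 ≈ 406.0 - 442.74*I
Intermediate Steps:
O(T, m) = -18 + 9*√(-3 + m) (O(T, m) = 9*((-2 + √(-3 + m))/(-1 + 2)) = 9*((-2 + √(-3 + m))/1) = 9*((-2 + √(-3 + m))*1) = 9*(-2 + √(-3 + m)) = -18 + 9*√(-3 + m))
-22*O(0, -1 - 1*1) + 10 = -22*(-18 + 9*√(-3 + (-1 - 1*1))) + 10 = -22*(-18 + 9*√(-3 + (-1 - 1))) + 10 = -22*(-18 + 9*√(-3 - 2)) + 10 = -22*(-18 + 9*√(-5)) + 10 = -22*(-18 + 9*(I*√5)) + 10 = -22*(-18 + 9*I*√5) + 10 = (396 - 198*I*√5) + 10 = 406 - 198*I*√5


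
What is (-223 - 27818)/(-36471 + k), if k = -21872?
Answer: 28041/58343 ≈ 0.48062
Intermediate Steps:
(-223 - 27818)/(-36471 + k) = (-223 - 27818)/(-36471 - 21872) = -28041/(-58343) = -28041*(-1/58343) = 28041/58343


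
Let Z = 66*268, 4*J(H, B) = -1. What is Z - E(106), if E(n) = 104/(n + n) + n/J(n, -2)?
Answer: 959910/53 ≈ 18112.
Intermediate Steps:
J(H, B) = -1/4 (J(H, B) = (1/4)*(-1) = -1/4)
Z = 17688
E(n) = -4*n + 52/n (E(n) = 104/(n + n) + n/(-1/4) = 104/((2*n)) + n*(-4) = 104*(1/(2*n)) - 4*n = 52/n - 4*n = -4*n + 52/n)
Z - E(106) = 17688 - (-4*106 + 52/106) = 17688 - (-424 + 52*(1/106)) = 17688 - (-424 + 26/53) = 17688 - 1*(-22446/53) = 17688 + 22446/53 = 959910/53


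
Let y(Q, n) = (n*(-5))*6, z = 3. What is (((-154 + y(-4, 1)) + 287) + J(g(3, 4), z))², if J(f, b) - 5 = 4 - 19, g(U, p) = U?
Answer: 8649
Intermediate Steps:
J(f, b) = -10 (J(f, b) = 5 + (4 - 19) = 5 - 15 = -10)
y(Q, n) = -30*n (y(Q, n) = -5*n*6 = -30*n)
(((-154 + y(-4, 1)) + 287) + J(g(3, 4), z))² = (((-154 - 30*1) + 287) - 10)² = (((-154 - 30) + 287) - 10)² = ((-184 + 287) - 10)² = (103 - 10)² = 93² = 8649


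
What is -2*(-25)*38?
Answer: 1900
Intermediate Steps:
-2*(-25)*38 = 50*38 = 1900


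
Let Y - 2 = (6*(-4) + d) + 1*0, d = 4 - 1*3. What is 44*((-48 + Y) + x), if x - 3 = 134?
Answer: 2992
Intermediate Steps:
d = 1 (d = 4 - 3 = 1)
x = 137 (x = 3 + 134 = 137)
Y = -21 (Y = 2 + ((6*(-4) + 1) + 1*0) = 2 + ((-24 + 1) + 0) = 2 + (-23 + 0) = 2 - 23 = -21)
44*((-48 + Y) + x) = 44*((-48 - 21) + 137) = 44*(-69 + 137) = 44*68 = 2992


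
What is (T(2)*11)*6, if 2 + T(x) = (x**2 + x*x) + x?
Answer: 528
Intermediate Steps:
T(x) = -2 + x + 2*x**2 (T(x) = -2 + ((x**2 + x*x) + x) = -2 + ((x**2 + x**2) + x) = -2 + (2*x**2 + x) = -2 + (x + 2*x**2) = -2 + x + 2*x**2)
(T(2)*11)*6 = ((-2 + 2 + 2*2**2)*11)*6 = ((-2 + 2 + 2*4)*11)*6 = ((-2 + 2 + 8)*11)*6 = (8*11)*6 = 88*6 = 528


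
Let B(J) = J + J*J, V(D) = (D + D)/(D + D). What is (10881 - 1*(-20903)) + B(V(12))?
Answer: 31786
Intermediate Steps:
V(D) = 1 (V(D) = (2*D)/((2*D)) = (2*D)*(1/(2*D)) = 1)
B(J) = J + J²
(10881 - 1*(-20903)) + B(V(12)) = (10881 - 1*(-20903)) + 1*(1 + 1) = (10881 + 20903) + 1*2 = 31784 + 2 = 31786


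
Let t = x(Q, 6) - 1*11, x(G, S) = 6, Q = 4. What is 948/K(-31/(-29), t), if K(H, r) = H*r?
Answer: -27492/155 ≈ -177.37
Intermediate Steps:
t = -5 (t = 6 - 1*11 = 6 - 11 = -5)
948/K(-31/(-29), t) = 948/((-31/(-29)*(-5))) = 948/((-31*(-1/29)*(-5))) = 948/(((31/29)*(-5))) = 948/(-155/29) = 948*(-29/155) = -27492/155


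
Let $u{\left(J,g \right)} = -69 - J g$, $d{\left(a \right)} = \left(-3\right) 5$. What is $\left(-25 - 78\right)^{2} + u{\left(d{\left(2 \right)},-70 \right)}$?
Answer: $9490$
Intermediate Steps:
$d{\left(a \right)} = -15$
$u{\left(J,g \right)} = -69 - J g$
$\left(-25 - 78\right)^{2} + u{\left(d{\left(2 \right)},-70 \right)} = \left(-25 - 78\right)^{2} - \left(69 - -1050\right) = \left(-103\right)^{2} - 1119 = 10609 - 1119 = 9490$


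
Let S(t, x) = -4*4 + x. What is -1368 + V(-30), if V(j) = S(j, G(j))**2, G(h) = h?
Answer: 748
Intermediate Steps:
S(t, x) = -16 + x
V(j) = (-16 + j)**2
-1368 + V(-30) = -1368 + (-16 - 30)**2 = -1368 + (-46)**2 = -1368 + 2116 = 748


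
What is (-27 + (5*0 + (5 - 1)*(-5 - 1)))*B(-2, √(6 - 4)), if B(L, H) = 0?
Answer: 0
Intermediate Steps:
(-27 + (5*0 + (5 - 1)*(-5 - 1)))*B(-2, √(6 - 4)) = (-27 + (5*0 + (5 - 1)*(-5 - 1)))*0 = (-27 + (0 + 4*(-6)))*0 = (-27 + (0 - 24))*0 = (-27 - 24)*0 = -51*0 = 0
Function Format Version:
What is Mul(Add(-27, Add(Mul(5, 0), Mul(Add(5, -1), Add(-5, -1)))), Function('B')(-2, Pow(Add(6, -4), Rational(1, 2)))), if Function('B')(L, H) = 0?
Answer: 0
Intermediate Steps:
Mul(Add(-27, Add(Mul(5, 0), Mul(Add(5, -1), Add(-5, -1)))), Function('B')(-2, Pow(Add(6, -4), Rational(1, 2)))) = Mul(Add(-27, Add(Mul(5, 0), Mul(Add(5, -1), Add(-5, -1)))), 0) = Mul(Add(-27, Add(0, Mul(4, -6))), 0) = Mul(Add(-27, Add(0, -24)), 0) = Mul(Add(-27, -24), 0) = Mul(-51, 0) = 0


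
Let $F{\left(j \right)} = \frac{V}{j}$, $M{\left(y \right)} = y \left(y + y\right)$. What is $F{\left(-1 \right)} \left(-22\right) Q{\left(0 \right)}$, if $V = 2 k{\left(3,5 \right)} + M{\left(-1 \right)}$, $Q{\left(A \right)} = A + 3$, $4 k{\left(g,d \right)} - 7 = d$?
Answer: $528$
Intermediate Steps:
$k{\left(g,d \right)} = \frac{7}{4} + \frac{d}{4}$
$Q{\left(A \right)} = 3 + A$
$M{\left(y \right)} = 2 y^{2}$ ($M{\left(y \right)} = y 2 y = 2 y^{2}$)
$V = 8$ ($V = 2 \left(\frac{7}{4} + \frac{1}{4} \cdot 5\right) + 2 \left(-1\right)^{2} = 2 \left(\frac{7}{4} + \frac{5}{4}\right) + 2 \cdot 1 = 2 \cdot 3 + 2 = 6 + 2 = 8$)
$F{\left(j \right)} = \frac{8}{j}$
$F{\left(-1 \right)} \left(-22\right) Q{\left(0 \right)} = \frac{8}{-1} \left(-22\right) \left(3 + 0\right) = 8 \left(-1\right) \left(-22\right) 3 = \left(-8\right) \left(-22\right) 3 = 176 \cdot 3 = 528$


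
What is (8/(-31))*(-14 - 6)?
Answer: 160/31 ≈ 5.1613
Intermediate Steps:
(8/(-31))*(-14 - 6) = -1/31*8*(-20) = -8/31*(-20) = 160/31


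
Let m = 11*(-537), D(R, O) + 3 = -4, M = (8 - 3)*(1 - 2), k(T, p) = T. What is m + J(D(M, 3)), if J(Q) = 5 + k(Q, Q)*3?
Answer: -5923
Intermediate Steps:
M = -5 (M = 5*(-1) = -5)
D(R, O) = -7 (D(R, O) = -3 - 4 = -7)
m = -5907
J(Q) = 5 + 3*Q (J(Q) = 5 + Q*3 = 5 + 3*Q)
m + J(D(M, 3)) = -5907 + (5 + 3*(-7)) = -5907 + (5 - 21) = -5907 - 16 = -5923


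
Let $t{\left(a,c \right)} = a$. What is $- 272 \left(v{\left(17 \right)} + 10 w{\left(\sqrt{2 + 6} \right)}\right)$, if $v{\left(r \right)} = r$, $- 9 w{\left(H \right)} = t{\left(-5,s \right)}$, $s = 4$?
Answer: $- \frac{55216}{9} \approx -6135.1$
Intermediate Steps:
$w{\left(H \right)} = \frac{5}{9}$ ($w{\left(H \right)} = \left(- \frac{1}{9}\right) \left(-5\right) = \frac{5}{9}$)
$- 272 \left(v{\left(17 \right)} + 10 w{\left(\sqrt{2 + 6} \right)}\right) = - 272 \left(17 + 10 \cdot \frac{5}{9}\right) = - 272 \left(17 + \frac{50}{9}\right) = \left(-272\right) \frac{203}{9} = - \frac{55216}{9}$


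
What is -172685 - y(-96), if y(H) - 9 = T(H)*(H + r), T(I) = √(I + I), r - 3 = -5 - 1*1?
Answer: -172694 + 792*I*√3 ≈ -1.7269e+5 + 1371.8*I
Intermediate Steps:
r = -3 (r = 3 + (-5 - 1*1) = 3 + (-5 - 1) = 3 - 6 = -3)
T(I) = √2*√I (T(I) = √(2*I) = √2*√I)
y(H) = 9 + √2*√H*(-3 + H) (y(H) = 9 + (√2*√H)*(H - 3) = 9 + (√2*√H)*(-3 + H) = 9 + √2*√H*(-3 + H))
-172685 - y(-96) = -172685 - (9 + √2*(-96)^(3/2) - 3*√2*√(-96)) = -172685 - (9 + √2*(-384*I*√6) - 3*√2*4*I*√6) = -172685 - (9 - 768*I*√3 - 24*I*√3) = -172685 - (9 - 792*I*√3) = -172685 + (-9 + 792*I*√3) = -172694 + 792*I*√3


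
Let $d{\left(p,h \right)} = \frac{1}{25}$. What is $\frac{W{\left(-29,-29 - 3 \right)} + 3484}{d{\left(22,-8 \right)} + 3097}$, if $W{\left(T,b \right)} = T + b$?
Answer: $\frac{85575}{77426} \approx 1.1052$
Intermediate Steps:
$d{\left(p,h \right)} = \frac{1}{25}$
$\frac{W{\left(-29,-29 - 3 \right)} + 3484}{d{\left(22,-8 \right)} + 3097} = \frac{\left(-29 - 32\right) + 3484}{\frac{1}{25} + 3097} = \frac{\left(-29 - 32\right) + 3484}{\frac{77426}{25}} = \left(-61 + 3484\right) \frac{25}{77426} = 3423 \cdot \frac{25}{77426} = \frac{85575}{77426}$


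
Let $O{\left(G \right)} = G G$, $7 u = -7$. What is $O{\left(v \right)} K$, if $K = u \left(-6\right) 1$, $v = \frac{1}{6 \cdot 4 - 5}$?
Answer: $\frac{6}{361} \approx 0.01662$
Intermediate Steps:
$u = -1$ ($u = \frac{1}{7} \left(-7\right) = -1$)
$v = \frac{1}{19}$ ($v = \frac{1}{24 - 5} = \frac{1}{19} \approx 0.052632$)
$K = 6$ ($K = \left(-1\right) \left(-6\right) 1 = 6 \cdot 1 = 6$)
$O{\left(G \right)} = G^{2}$
$O{\left(v \right)} K = \left(\frac{1}{19}\right)^{2} \cdot 6 = \frac{1}{361} \cdot 6 = \frac{6}{361}$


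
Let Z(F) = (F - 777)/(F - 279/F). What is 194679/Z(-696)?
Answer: 10472367447/113912 ≈ 91934.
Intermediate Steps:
Z(F) = (-777 + F)/(F - 279/F)
194679/Z(-696) = 194679/((-696*(-777 - 696)/(-279 + (-696)²))) = 194679/((-696*(-1473)/(-279 + 484416))) = 194679/((-696*(-1473)/484137)) = 194679/((-696*1/484137*(-1473))) = 194679/(113912/53793) = 194679*(53793/113912) = 10472367447/113912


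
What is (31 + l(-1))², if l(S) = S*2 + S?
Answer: 784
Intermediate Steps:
l(S) = 3*S (l(S) = 2*S + S = 3*S)
(31 + l(-1))² = (31 + 3*(-1))² = (31 - 3)² = 28² = 784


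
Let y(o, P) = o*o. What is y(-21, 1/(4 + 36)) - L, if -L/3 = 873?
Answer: 3060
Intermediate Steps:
y(o, P) = o²
L = -2619 (L = -3*873 = -2619)
y(-21, 1/(4 + 36)) - L = (-21)² - 1*(-2619) = 441 + 2619 = 3060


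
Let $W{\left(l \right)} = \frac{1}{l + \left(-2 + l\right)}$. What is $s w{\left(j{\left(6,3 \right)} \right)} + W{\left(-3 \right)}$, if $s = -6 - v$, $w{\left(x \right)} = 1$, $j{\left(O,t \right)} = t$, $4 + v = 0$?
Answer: $- \frac{17}{8} \approx -2.125$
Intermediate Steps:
$v = -4$ ($v = -4 + 0 = -4$)
$W{\left(l \right)} = \frac{1}{-2 + 2 l}$
$s = -2$ ($s = -6 - -4 = -6 + 4 = -2$)
$s w{\left(j{\left(6,3 \right)} \right)} + W{\left(-3 \right)} = \left(-2\right) 1 + \frac{1}{2 \left(-1 - 3\right)} = -2 + \frac{1}{2 \left(-4\right)} = -2 + \frac{1}{2} \left(- \frac{1}{4}\right) = -2 - \frac{1}{8} = - \frac{17}{8}$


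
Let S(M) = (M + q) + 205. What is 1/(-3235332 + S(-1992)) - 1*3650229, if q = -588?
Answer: -11818371984904/3237707 ≈ -3.6502e+6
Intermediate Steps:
S(M) = -383 + M (S(M) = (M - 588) + 205 = (-588 + M) + 205 = -383 + M)
1/(-3235332 + S(-1992)) - 1*3650229 = 1/(-3235332 + (-383 - 1992)) - 1*3650229 = 1/(-3235332 - 2375) - 3650229 = 1/(-3237707) - 3650229 = -1/3237707 - 3650229 = -11818371984904/3237707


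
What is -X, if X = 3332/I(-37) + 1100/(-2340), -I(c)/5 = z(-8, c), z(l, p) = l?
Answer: -96911/1170 ≈ -82.830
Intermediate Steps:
I(c) = 40 (I(c) = -5*(-8) = 40)
X = 96911/1170 (X = 3332/40 + 1100/(-2340) = 3332*(1/40) + 1100*(-1/2340) = 833/10 - 55/117 = 96911/1170 ≈ 82.830)
-X = -1*96911/1170 = -96911/1170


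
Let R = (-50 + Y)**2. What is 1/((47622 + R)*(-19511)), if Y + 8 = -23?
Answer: -1/1057164513 ≈ -9.4593e-10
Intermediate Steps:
Y = -31 (Y = -8 - 23 = -31)
R = 6561 (R = (-50 - 31)**2 = (-81)**2 = 6561)
1/((47622 + R)*(-19511)) = 1/((47622 + 6561)*(-19511)) = -1/19511/54183 = (1/54183)*(-1/19511) = -1/1057164513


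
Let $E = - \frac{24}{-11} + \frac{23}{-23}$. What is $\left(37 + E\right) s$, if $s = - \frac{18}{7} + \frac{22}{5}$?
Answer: $\frac{768}{11} \approx 69.818$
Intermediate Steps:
$E = \frac{13}{11}$ ($E = \left(-24\right) \left(- \frac{1}{11}\right) + 23 \left(- \frac{1}{23}\right) = \frac{24}{11} - 1 = \frac{13}{11} \approx 1.1818$)
$s = \frac{64}{35}$ ($s = \left(-18\right) \frac{1}{7} + 22 \cdot \frac{1}{5} = - \frac{18}{7} + \frac{22}{5} = \frac{64}{35} \approx 1.8286$)
$\left(37 + E\right) s = \left(37 + \frac{13}{11}\right) \frac{64}{35} = \frac{420}{11} \cdot \frac{64}{35} = \frac{768}{11}$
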